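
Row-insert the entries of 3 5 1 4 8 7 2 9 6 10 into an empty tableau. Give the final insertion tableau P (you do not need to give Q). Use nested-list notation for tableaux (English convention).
P = [[1, 2, 6, 9, 10], [3, 4, 7], [5, 8]]

Insert 3: appended to row 1. P = [[3]].
Insert 5: appended to row 1. P = [[3, 5]].
Insert 1: 1 bumps 3 from row 1; 3 starts row 2. P = [[1, 5], [3]].
Insert 4: 4 bumps 5 from row 1; 5 appends to row 2. P = [[1, 4], [3, 5]].
Insert 8: appended to row 1. P = [[1, 4, 8], [3, 5]].
Insert 7: 7 bumps 8 from row 1; 8 appends to row 2. P = [[1, 4, 7], [3, 5, 8]].
Insert 2: 2 bumps 4 from row 1; 4 bumps 5 from row 2; 5 starts row 3. P = [[1, 2, 7], [3, 4, 8], [5]].
Insert 9: appended to row 1. P = [[1, 2, 7, 9], [3, 4, 8], [5]].
Insert 6: 6 bumps 7 from row 1; 7 bumps 8 from row 2; 8 appends to row 3. P = [[1, 2, 6, 9], [3, 4, 7], [5, 8]].
Insert 10: appended to row 1. P = [[1, 2, 6, 9, 10], [3, 4, 7], [5, 8]].

So P = [[1, 2, 6, 9, 10], [3, 4, 7], [5, 8]].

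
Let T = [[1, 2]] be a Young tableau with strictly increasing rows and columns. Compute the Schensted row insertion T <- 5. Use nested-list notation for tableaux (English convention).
[[1, 2, 5]]

5 is larger than every entry of row 1, so it is appended to row 1. The new tableau is [[1, 2, 5]].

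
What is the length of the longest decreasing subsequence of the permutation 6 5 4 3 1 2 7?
5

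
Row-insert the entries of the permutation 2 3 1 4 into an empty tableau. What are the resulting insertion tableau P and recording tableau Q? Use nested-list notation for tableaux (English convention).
P = [[1, 3, 4], [2]], Q = [[1, 2, 4], [3]]

Insert each entry of the permutation into P by Schensted row insertion, recording in Q the position of each new cell.

After inserting 2: P = [[2]].
After inserting 3: P = [[2, 3]].
After inserting 1: P = [[1, 3], [2]].
After inserting 4: P = [[1, 3, 4], [2]].

So P = [[1, 3, 4], [2]], Q = [[1, 2, 4], [3]].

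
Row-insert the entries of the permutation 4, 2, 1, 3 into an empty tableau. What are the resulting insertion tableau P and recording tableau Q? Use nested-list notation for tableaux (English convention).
P = [[1, 3], [2], [4]], Q = [[1, 4], [2], [3]]

Insert each entry of the permutation into P by Schensted row insertion, recording in Q the position of each new cell.

Insert 4: appended to row 1. P = [[4]].
Insert 2: 2 bumps 4 from row 1; 4 starts row 2. P = [[2], [4]].
Insert 1: 1 bumps 2 from row 1; 2 bumps 4 from row 2; 4 starts row 3. P = [[1], [2], [4]].
Insert 3: appended to row 1. P = [[1, 3], [2], [4]].

So P = [[1, 3], [2], [4]], Q = [[1, 4], [2], [3]].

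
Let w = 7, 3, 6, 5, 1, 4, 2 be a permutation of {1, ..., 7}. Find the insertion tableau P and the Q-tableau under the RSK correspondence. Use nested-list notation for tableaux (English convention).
P = [[1, 2], [3, 4], [5], [6], [7]], Q = [[1, 3], [2, 6], [4], [5], [7]]

Insert each entry of the permutation into P by Schensted row insertion, recording in Q the position of each new cell.

Insert 7: appended to row 1. P = [[7]], Q = [[1]].
Insert 3: 3 bumps 7 from row 1; 7 starts row 2. P = [[3], [7]], Q = [[1], [2]].
Insert 6: appended to row 1. P = [[3, 6], [7]], Q = [[1, 3], [2]].
Insert 5: 5 bumps 6 from row 1; 6 bumps 7 from row 2; 7 starts row 3. P = [[3, 5], [6], [7]], Q = [[1, 3], [2], [4]].
Insert 1: 1 bumps 3 from row 1; 3 bumps 6 from row 2; 6 bumps 7 from row 3; 7 starts row 4. P = [[1, 5], [3], [6], [7]], Q = [[1, 3], [2], [4], [5]].
Insert 4: 4 bumps 5 from row 1; 5 appends to row 2. P = [[1, 4], [3, 5], [6], [7]], Q = [[1, 3], [2, 6], [4], [5]].
Insert 2: 2 bumps 4 from row 1; 4 bumps 5 from row 2; 5 bumps 6 from row 3; 6 bumps 7 from row 4; 7 starts row 5. P = [[1, 2], [3, 4], [5], [6], [7]], Q = [[1, 3], [2, 6], [4], [5], [7]].

So P = [[1, 2], [3, 4], [5], [6], [7]], Q = [[1, 3], [2, 6], [4], [5], [7]].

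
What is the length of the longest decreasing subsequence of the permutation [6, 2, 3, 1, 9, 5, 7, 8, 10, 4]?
3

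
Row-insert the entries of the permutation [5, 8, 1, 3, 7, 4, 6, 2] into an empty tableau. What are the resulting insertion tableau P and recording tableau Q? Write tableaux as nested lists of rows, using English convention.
P = [[1, 2, 4, 6], [3, 7], [5], [8]], Q = [[1, 2, 5, 7], [3, 4], [6], [8]]

Insert each entry of the permutation into P by Schensted row insertion, recording in Q the position of each new cell.

Insert 5: appended to row 1. P = [[5]].
Insert 8: appended to row 1. P = [[5, 8]].
Insert 1: 1 bumps 5 from row 1; 5 starts row 2. P = [[1, 8], [5]].
Insert 3: 3 bumps 8 from row 1; 8 appends to row 2. P = [[1, 3], [5, 8]].
Insert 7: appended to row 1. P = [[1, 3, 7], [5, 8]].
Insert 4: 4 bumps 7 from row 1; 7 bumps 8 from row 2; 8 starts row 3. P = [[1, 3, 4], [5, 7], [8]].
Insert 6: appended to row 1. P = [[1, 3, 4, 6], [5, 7], [8]].
Insert 2: 2 bumps 3 from row 1; 3 bumps 5 from row 2; 5 bumps 8 from row 3; 8 starts row 4. P = [[1, 2, 4, 6], [3, 7], [5], [8]].

So P = [[1, 2, 4, 6], [3, 7], [5], [8]], Q = [[1, 2, 5, 7], [3, 4], [6], [8]].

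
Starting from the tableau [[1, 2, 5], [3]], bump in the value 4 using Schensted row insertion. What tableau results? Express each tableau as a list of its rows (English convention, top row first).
In row 1, 4 replaces 5 (the leftmost entry greater than 4); 5 is bumped to row 2. 5 is appended to row 2. The new tableau is [[1, 2, 4], [3, 5]].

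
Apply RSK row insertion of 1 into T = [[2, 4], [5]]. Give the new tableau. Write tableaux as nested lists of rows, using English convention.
[[1, 4], [2], [5]]

In row 1, 1 replaces 2 (the leftmost entry greater than 1); 2 is bumped to row 2. In row 2, 2 replaces 5 (the leftmost entry greater than 2); 5 is bumped to row 3. 5 starts a new row 3. The new tableau is [[1, 4], [2], [5]].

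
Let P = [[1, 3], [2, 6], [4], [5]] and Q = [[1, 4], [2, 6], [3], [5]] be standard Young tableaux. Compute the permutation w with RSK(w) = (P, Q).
Reverse the RSK construction: for i from n down to 1, find the cell of Q containing i, remove the entry at that cell from P, and reverse-bump it up through P; the value ejected from row 1 is w(i).

Step i=6: Q has 6 at row 2, column 2; remove 6 from row 2 of P and reverse-bump: 6 enters row 1 and ejects 3. So w(6) = 3. P is now [[1, 6], [2], [4], [5]].
Step i=5: Q has 5 at row 4, column 1; remove 5 from row 4 of P and reverse-bump: 5 enters row 3 and ejects 4; 4 enters row 2 and ejects 2; 2 enters row 1 and ejects 1. So w(5) = 1. P is now [[2, 6], [4], [5]].
Step i=4: Q has 4 at row 1, column 2; remove that cell from P, ejecting 6. So w(4) = 6. P is now [[2], [4], [5]].
Step i=3: Q has 3 at row 3, column 1; remove 5 from row 3 of P and reverse-bump: 5 enters row 2 and ejects 4; 4 enters row 1 and ejects 2. So w(3) = 2. P is now [[4], [5]].
Step i=2: Q has 2 at row 2, column 1; remove 5 from row 2 of P and reverse-bump: 5 enters row 1 and ejects 4. So w(2) = 4. P is now [[5]].
Step i=1: Q has 1 at row 1, column 1; remove that cell from P, ejecting 5. So w(1) = 5. P is now [].

So w = 5 4 2 6 1 3.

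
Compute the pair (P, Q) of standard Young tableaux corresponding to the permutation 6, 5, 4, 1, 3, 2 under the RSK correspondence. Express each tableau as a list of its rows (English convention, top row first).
Insert each entry of the permutation into P by Schensted row insertion, recording in Q the position of each new cell.

Insert 6: appended to row 1. P = [[6]].
Insert 5: 5 bumps 6 from row 1; 6 starts row 2. P = [[5], [6]].
Insert 4: 4 bumps 5 from row 1; 5 bumps 6 from row 2; 6 starts row 3. P = [[4], [5], [6]].
Insert 1: 1 bumps 4 from row 1; 4 bumps 5 from row 2; 5 bumps 6 from row 3; 6 starts row 4. P = [[1], [4], [5], [6]].
Insert 3: appended to row 1. P = [[1, 3], [4], [5], [6]].
Insert 2: 2 bumps 3 from row 1; 3 bumps 4 from row 2; 4 bumps 5 from row 3; 5 bumps 6 from row 4; 6 starts row 5. P = [[1, 2], [3], [4], [5], [6]].

So P = [[1, 2], [3], [4], [5], [6]], Q = [[1, 5], [2], [3], [4], [6]].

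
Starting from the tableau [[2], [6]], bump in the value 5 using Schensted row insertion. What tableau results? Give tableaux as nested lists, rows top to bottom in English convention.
[[2, 5], [6]]

5 is larger than every entry of row 1, so it is appended to row 1. The new tableau is [[2, 5], [6]].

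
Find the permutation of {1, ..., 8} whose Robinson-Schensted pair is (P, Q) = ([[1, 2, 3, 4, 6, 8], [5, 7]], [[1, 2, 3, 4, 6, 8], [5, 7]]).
1 2 3 5 4 7 6 8

Reverse the RSK construction: for i from n down to 1, find the cell of Q containing i, remove the entry at that cell from P, and reverse-bump it up through P; the value ejected from row 1 is w(i).

Step i=8: Q has 8 at row 1, column 6; remove that cell from P, ejecting 8. So w(8) = 8. P is now [[1, 2, 3, 4, 6], [5, 7]].
Step i=7: Q has 7 at row 2, column 2; remove 7 from row 2 of P and reverse-bump: 7 enters row 1 and ejects 6. So w(7) = 6. P is now [[1, 2, 3, 4, 7], [5]].
Step i=6: Q has 6 at row 1, column 5; remove that cell from P, ejecting 7. So w(6) = 7. P is now [[1, 2, 3, 4], [5]].
Step i=5: Q has 5 at row 2, column 1; remove 5 from row 2 of P and reverse-bump: 5 enters row 1 and ejects 4. So w(5) = 4. P is now [[1, 2, 3, 5]].
Step i=4: Q has 4 at row 1, column 4; remove that cell from P, ejecting 5. So w(4) = 5. P is now [[1, 2, 3]].
Step i=3: Q has 3 at row 1, column 3; remove that cell from P, ejecting 3. So w(3) = 3. P is now [[1, 2]].
Step i=2: Q has 2 at row 1, column 2; remove that cell from P, ejecting 2. So w(2) = 2. P is now [[1]].
Step i=1: Q has 1 at row 1, column 1; remove that cell from P, ejecting 1. So w(1) = 1. P is now [].

So w = 1 2 3 5 4 7 6 8.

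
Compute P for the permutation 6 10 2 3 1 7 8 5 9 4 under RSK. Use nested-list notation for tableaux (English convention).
P = [[1, 3, 4, 8, 9], [2, 5], [6, 7], [10]]

Insert 6: appended to row 1. P = [[6]].
Insert 10: appended to row 1. P = [[6, 10]].
Insert 2: 2 bumps 6 from row 1; 6 starts row 2. P = [[2, 10], [6]].
Insert 3: 3 bumps 10 from row 1; 10 appends to row 2. P = [[2, 3], [6, 10]].
Insert 1: 1 bumps 2 from row 1; 2 bumps 6 from row 2; 6 starts row 3. P = [[1, 3], [2, 10], [6]].
Insert 7: appended to row 1. P = [[1, 3, 7], [2, 10], [6]].
Insert 8: appended to row 1. P = [[1, 3, 7, 8], [2, 10], [6]].
Insert 5: 5 bumps 7 from row 1; 7 bumps 10 from row 2; 10 appends to row 3. P = [[1, 3, 5, 8], [2, 7], [6, 10]].
Insert 9: appended to row 1. P = [[1, 3, 5, 8, 9], [2, 7], [6, 10]].
Insert 4: 4 bumps 5 from row 1; 5 bumps 7 from row 2; 7 bumps 10 from row 3; 10 starts row 4. P = [[1, 3, 4, 8, 9], [2, 5], [6, 7], [10]].

So P = [[1, 3, 4, 8, 9], [2, 5], [6, 7], [10]].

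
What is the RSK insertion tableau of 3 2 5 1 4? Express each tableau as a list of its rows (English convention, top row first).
P = [[1, 4], [2, 5], [3]]

Insert 3: appended to row 1. P = [[3]].
Insert 2: 2 bumps 3 from row 1; 3 starts row 2. P = [[2], [3]].
Insert 5: appended to row 1. P = [[2, 5], [3]].
Insert 1: 1 bumps 2 from row 1; 2 bumps 3 from row 2; 3 starts row 3. P = [[1, 5], [2], [3]].
Insert 4: 4 bumps 5 from row 1; 5 appends to row 2. P = [[1, 4], [2, 5], [3]].

So P = [[1, 4], [2, 5], [3]].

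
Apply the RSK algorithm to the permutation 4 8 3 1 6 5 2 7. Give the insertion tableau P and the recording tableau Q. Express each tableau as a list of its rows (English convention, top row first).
Insert each entry of the permutation into P by Schensted row insertion, recording in Q the position of each new cell.

Insert 4: appended to row 1. P = [[4]].
Insert 8: appended to row 1. P = [[4, 8]].
Insert 3: 3 bumps 4 from row 1; 4 starts row 2. P = [[3, 8], [4]].
Insert 1: 1 bumps 3 from row 1; 3 bumps 4 from row 2; 4 starts row 3. P = [[1, 8], [3], [4]].
Insert 6: 6 bumps 8 from row 1; 8 appends to row 2. P = [[1, 6], [3, 8], [4]].
Insert 5: 5 bumps 6 from row 1; 6 bumps 8 from row 2; 8 appends to row 3. P = [[1, 5], [3, 6], [4, 8]].
Insert 2: 2 bumps 5 from row 1; 5 bumps 6 from row 2; 6 bumps 8 from row 3; 8 starts row 4. P = [[1, 2], [3, 5], [4, 6], [8]].
Insert 7: appended to row 1. P = [[1, 2, 7], [3, 5], [4, 6], [8]].

So P = [[1, 2, 7], [3, 5], [4, 6], [8]], Q = [[1, 2, 8], [3, 5], [4, 6], [7]].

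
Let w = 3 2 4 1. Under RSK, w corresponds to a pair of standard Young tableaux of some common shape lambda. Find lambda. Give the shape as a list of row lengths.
[2, 1, 1]

Row-insert each entry into an empty tableau.

After inserting 3: P = [[3]].
After inserting 2: P = [[2], [3]].
After inserting 4: P = [[2, 4], [3]].
After inserting 1: P = [[1, 4], [2], [3]].

The final insertion tableau P = [[1, 4], [2], [3]] has shape [2, 1, 1].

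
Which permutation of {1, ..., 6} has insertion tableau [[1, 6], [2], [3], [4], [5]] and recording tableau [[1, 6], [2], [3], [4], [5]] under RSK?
5 4 3 2 1 6

Reverse the RSK construction: for i from n down to 1, find the cell of Q containing i, remove the entry at that cell from P, and reverse-bump it up through P; the value ejected from row 1 is w(i).

Step i=6: Q has 6 at row 1, column 2; remove that cell from P, ejecting 6. So w(6) = 6. P is now [[1], [2], [3], [4], [5]].
Step i=5: Q has 5 at row 5, column 1; remove 5 from row 5 of P and reverse-bump: 5 enters row 4 and ejects 4; 4 enters row 3 and ejects 3; 3 enters row 2 and ejects 2; 2 enters row 1 and ejects 1. So w(5) = 1. P is now [[2], [3], [4], [5]].
Step i=4: Q has 4 at row 4, column 1; remove 5 from row 4 of P and reverse-bump: 5 enters row 3 and ejects 4; 4 enters row 2 and ejects 3; 3 enters row 1 and ejects 2. So w(4) = 2. P is now [[3], [4], [5]].
Step i=3: Q has 3 at row 3, column 1; remove 5 from row 3 of P and reverse-bump: 5 enters row 2 and ejects 4; 4 enters row 1 and ejects 3. So w(3) = 3. P is now [[4], [5]].
Step i=2: Q has 2 at row 2, column 1; remove 5 from row 2 of P and reverse-bump: 5 enters row 1 and ejects 4. So w(2) = 4. P is now [[5]].
Step i=1: Q has 1 at row 1, column 1; remove that cell from P, ejecting 5. So w(1) = 5. P is now [].

So w = 5 4 3 2 1 6.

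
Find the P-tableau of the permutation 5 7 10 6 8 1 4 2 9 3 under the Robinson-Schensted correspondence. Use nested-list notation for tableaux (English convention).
Insert 5: appended to row 1. P = [[5]].
Insert 7: appended to row 1. P = [[5, 7]].
Insert 10: appended to row 1. P = [[5, 7, 10]].
Insert 6: 6 bumps 7 from row 1; 7 starts row 2. P = [[5, 6, 10], [7]].
Insert 8: 8 bumps 10 from row 1; 10 appends to row 2. P = [[5, 6, 8], [7, 10]].
Insert 1: 1 bumps 5 from row 1; 5 bumps 7 from row 2; 7 starts row 3. P = [[1, 6, 8], [5, 10], [7]].
Insert 4: 4 bumps 6 from row 1; 6 bumps 10 from row 2; 10 appends to row 3. P = [[1, 4, 8], [5, 6], [7, 10]].
Insert 2: 2 bumps 4 from row 1; 4 bumps 5 from row 2; 5 bumps 7 from row 3; 7 starts row 4. P = [[1, 2, 8], [4, 6], [5, 10], [7]].
Insert 9: appended to row 1. P = [[1, 2, 8, 9], [4, 6], [5, 10], [7]].
Insert 3: 3 bumps 8 from row 1; 8 appends to row 2. P = [[1, 2, 3, 9], [4, 6, 8], [5, 10], [7]].

So P = [[1, 2, 3, 9], [4, 6, 8], [5, 10], [7]].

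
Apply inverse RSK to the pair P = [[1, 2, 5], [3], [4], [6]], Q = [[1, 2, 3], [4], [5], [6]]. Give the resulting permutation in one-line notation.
Reverse the RSK construction: for i from n down to 1, find the cell of Q containing i, remove the entry at that cell from P, and reverse-bump it up through P; the value ejected from row 1 is w(i).

Step i=6: Q has 6 at row 4, column 1; remove 6 from row 4 of P and reverse-bump: 6 enters row 3 and ejects 4; 4 enters row 2 and ejects 3; 3 enters row 1 and ejects 2. So w(6) = 2. P is now [[1, 3, 5], [4], [6]].
Step i=5: Q has 5 at row 3, column 1; remove 6 from row 3 of P and reverse-bump: 6 enters row 2 and ejects 4; 4 enters row 1 and ejects 3. So w(5) = 3. P is now [[1, 4, 5], [6]].
Step i=4: Q has 4 at row 2, column 1; remove 6 from row 2 of P and reverse-bump: 6 enters row 1 and ejects 5. So w(4) = 5. P is now [[1, 4, 6]].
Step i=3: Q has 3 at row 1, column 3; remove that cell from P, ejecting 6. So w(3) = 6. P is now [[1, 4]].
Step i=2: Q has 2 at row 1, column 2; remove that cell from P, ejecting 4. So w(2) = 4. P is now [[1]].
Step i=1: Q has 1 at row 1, column 1; remove that cell from P, ejecting 1. So w(1) = 1. P is now [].

So w = 1 4 6 5 3 2.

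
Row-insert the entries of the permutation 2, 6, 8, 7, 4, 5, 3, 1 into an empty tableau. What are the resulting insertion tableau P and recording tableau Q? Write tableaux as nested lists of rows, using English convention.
Insert each entry of the permutation into P by Schensted row insertion, recording in Q the position of each new cell.

Insert 2: appended to row 1. P = [[2]], Q = [[1]].
Insert 6: appended to row 1. P = [[2, 6]], Q = [[1, 2]].
Insert 8: appended to row 1. P = [[2, 6, 8]], Q = [[1, 2, 3]].
Insert 7: 7 bumps 8 from row 1; 8 starts row 2. P = [[2, 6, 7], [8]], Q = [[1, 2, 3], [4]].
Insert 4: 4 bumps 6 from row 1; 6 bumps 8 from row 2; 8 starts row 3. P = [[2, 4, 7], [6], [8]], Q = [[1, 2, 3], [4], [5]].
Insert 5: 5 bumps 7 from row 1; 7 appends to row 2. P = [[2, 4, 5], [6, 7], [8]], Q = [[1, 2, 3], [4, 6], [5]].
Insert 3: 3 bumps 4 from row 1; 4 bumps 6 from row 2; 6 bumps 8 from row 3; 8 starts row 4. P = [[2, 3, 5], [4, 7], [6], [8]], Q = [[1, 2, 3], [4, 6], [5], [7]].
Insert 1: 1 bumps 2 from row 1; 2 bumps 4 from row 2; 4 bumps 6 from row 3; 6 bumps 8 from row 4; 8 starts row 5. P = [[1, 3, 5], [2, 7], [4], [6], [8]], Q = [[1, 2, 3], [4, 6], [5], [7], [8]].

So P = [[1, 3, 5], [2, 7], [4], [6], [8]], Q = [[1, 2, 3], [4, 6], [5], [7], [8]].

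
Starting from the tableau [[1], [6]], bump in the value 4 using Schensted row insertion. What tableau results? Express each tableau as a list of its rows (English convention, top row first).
[[1, 4], [6]]

4 is larger than every entry of row 1, so it is appended to row 1. The new tableau is [[1, 4], [6]].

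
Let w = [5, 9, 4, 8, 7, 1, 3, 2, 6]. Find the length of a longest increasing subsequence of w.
3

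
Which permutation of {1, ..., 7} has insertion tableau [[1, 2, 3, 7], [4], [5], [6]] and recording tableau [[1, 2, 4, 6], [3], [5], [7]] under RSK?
1 6 2 5 4 7 3

Reverse the RSK construction: for i from n down to 1, find the cell of Q containing i, remove the entry at that cell from P, and reverse-bump it up through P; the value ejected from row 1 is w(i).

Step i=7: Q has 7 at row 4, column 1; remove 6 from row 4 of P and reverse-bump: 6 enters row 3 and ejects 5; 5 enters row 2 and ejects 4; 4 enters row 1 and ejects 3. So w(7) = 3. P is now [[1, 2, 4, 7], [5], [6]].
Step i=6: Q has 6 at row 1, column 4; remove that cell from P, ejecting 7. So w(6) = 7. P is now [[1, 2, 4], [5], [6]].
Step i=5: Q has 5 at row 3, column 1; remove 6 from row 3 of P and reverse-bump: 6 enters row 2 and ejects 5; 5 enters row 1 and ejects 4. So w(5) = 4. P is now [[1, 2, 5], [6]].
Step i=4: Q has 4 at row 1, column 3; remove that cell from P, ejecting 5. So w(4) = 5. P is now [[1, 2], [6]].
Step i=3: Q has 3 at row 2, column 1; remove 6 from row 2 of P and reverse-bump: 6 enters row 1 and ejects 2. So w(3) = 2. P is now [[1, 6]].
Step i=2: Q has 2 at row 1, column 2; remove that cell from P, ejecting 6. So w(2) = 6. P is now [[1]].
Step i=1: Q has 1 at row 1, column 1; remove that cell from P, ejecting 1. So w(1) = 1. P is now [].

So w = 1 6 2 5 4 7 3.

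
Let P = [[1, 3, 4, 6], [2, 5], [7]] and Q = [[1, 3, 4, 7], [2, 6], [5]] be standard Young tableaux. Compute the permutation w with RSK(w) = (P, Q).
Reverse the RSK construction: for i from n down to 1, find the cell of Q containing i, remove the entry at that cell from P, and reverse-bump it up through P; the value ejected from row 1 is w(i).

Step i=7: Q has 7 at row 1, column 4; remove that cell from P, ejecting 6. So w(7) = 6. P is now [[1, 3, 4], [2, 5], [7]].
Step i=6: Q has 6 at row 2, column 2; remove 5 from row 2 of P and reverse-bump: 5 enters row 1 and ejects 4. So w(6) = 4. P is now [[1, 3, 5], [2], [7]].
Step i=5: Q has 5 at row 3, column 1; remove 7 from row 3 of P and reverse-bump: 7 enters row 2 and ejects 2; 2 enters row 1 and ejects 1. So w(5) = 1. P is now [[2, 3, 5], [7]].
Step i=4: Q has 4 at row 1, column 3; remove that cell from P, ejecting 5. So w(4) = 5. P is now [[2, 3], [7]].
Step i=3: Q has 3 at row 1, column 2; remove that cell from P, ejecting 3. So w(3) = 3. P is now [[2], [7]].
Step i=2: Q has 2 at row 2, column 1; remove 7 from row 2 of P and reverse-bump: 7 enters row 1 and ejects 2. So w(2) = 2. P is now [[7]].
Step i=1: Q has 1 at row 1, column 1; remove that cell from P, ejecting 7. So w(1) = 7. P is now [].

So w = 7 2 3 5 1 4 6.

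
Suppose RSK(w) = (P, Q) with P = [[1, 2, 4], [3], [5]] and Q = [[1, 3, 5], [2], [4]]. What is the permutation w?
5 1 3 2 4

Reverse RSK: for i = n, n-1, ..., 1, locate i in Q, remove the corresponding corner cell from P, and reverse-bump its entry up through P; the value ejected from row 1 is w(i).

So w = 5 1 3 2 4.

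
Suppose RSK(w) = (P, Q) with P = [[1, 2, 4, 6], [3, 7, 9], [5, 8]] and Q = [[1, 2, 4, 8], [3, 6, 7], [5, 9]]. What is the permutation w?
5 8 3 9 1 2 4 7 6

Reverse RSK: for i = n, n-1, ..., 1, locate i in Q, remove the corresponding corner cell from P, and reverse-bump its entry up through P; the value ejected from row 1 is w(i).

So w = 5 8 3 9 1 2 4 7 6.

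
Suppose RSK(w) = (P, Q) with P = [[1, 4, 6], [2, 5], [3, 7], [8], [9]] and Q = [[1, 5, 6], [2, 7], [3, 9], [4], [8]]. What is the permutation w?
9 8 3 2 5 7 6 1 4

Reverse the RSK construction: for i from n down to 1, find the cell of Q containing i, remove the entry at that cell from P, and reverse-bump it up through P; the value ejected from row 1 is w(i).

Step i=9: Q has 9 at row 3, column 2; remove 7 from row 3 of P and reverse-bump: 7 enters row 2 and ejects 5; 5 enters row 1 and ejects 4. So w(9) = 4. P is now [[1, 5, 6], [2, 7], [3], [8], [9]].
Step i=8: Q has 8 at row 5, column 1; remove 9 from row 5 of P and reverse-bump: 9 enters row 4 and ejects 8; 8 enters row 3 and ejects 3; 3 enters row 2 and ejects 2; 2 enters row 1 and ejects 1. So w(8) = 1. P is now [[2, 5, 6], [3, 7], [8], [9]].
Step i=7: Q has 7 at row 2, column 2; remove 7 from row 2 of P and reverse-bump: 7 enters row 1 and ejects 6. So w(7) = 6. P is now [[2, 5, 7], [3], [8], [9]].
Step i=6: Q has 6 at row 1, column 3; remove that cell from P, ejecting 7. So w(6) = 7. P is now [[2, 5], [3], [8], [9]].
Step i=5: Q has 5 at row 1, column 2; remove that cell from P, ejecting 5. So w(5) = 5. P is now [[2], [3], [8], [9]].
Step i=4: Q has 4 at row 4, column 1; remove 9 from row 4 of P and reverse-bump: 9 enters row 3 and ejects 8; 8 enters row 2 and ejects 3; 3 enters row 1 and ejects 2. So w(4) = 2. P is now [[3], [8], [9]].
Step i=3: Q has 3 at row 3, column 1; remove 9 from row 3 of P and reverse-bump: 9 enters row 2 and ejects 8; 8 enters row 1 and ejects 3. So w(3) = 3. P is now [[8], [9]].
Step i=2: Q has 2 at row 2, column 1; remove 9 from row 2 of P and reverse-bump: 9 enters row 1 and ejects 8. So w(2) = 8. P is now [[9]].
Step i=1: Q has 1 at row 1, column 1; remove that cell from P, ejecting 9. So w(1) = 9. P is now [].

So w = 9 8 3 2 5 7 6 1 4.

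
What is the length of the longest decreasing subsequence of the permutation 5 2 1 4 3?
3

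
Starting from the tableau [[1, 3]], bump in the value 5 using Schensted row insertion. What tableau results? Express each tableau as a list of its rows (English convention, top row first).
[[1, 3, 5]]

5 is larger than every entry of row 1, so it is appended to row 1. The new tableau is [[1, 3, 5]].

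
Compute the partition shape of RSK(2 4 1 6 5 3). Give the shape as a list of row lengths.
[3, 2, 1]

Row-insert each entry into an empty tableau.

After inserting 2: P = [[2]].
After inserting 4: P = [[2, 4]].
After inserting 1: P = [[1, 4], [2]].
After inserting 6: P = [[1, 4, 6], [2]].
After inserting 5: P = [[1, 4, 5], [2, 6]].
After inserting 3: P = [[1, 3, 5], [2, 4], [6]].

The final insertion tableau P = [[1, 3, 5], [2, 4], [6]] has shape [3, 2, 1].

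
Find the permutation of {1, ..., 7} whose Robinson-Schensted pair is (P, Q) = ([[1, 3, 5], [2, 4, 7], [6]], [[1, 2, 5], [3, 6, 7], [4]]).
2 6 4 1 7 3 5

Reverse RSK: for i = n, n-1, ..., 1, locate i in Q, remove the corresponding corner cell from P, and reverse-bump its entry up through P; the value ejected from row 1 is w(i).

So w = 2 6 4 1 7 3 5.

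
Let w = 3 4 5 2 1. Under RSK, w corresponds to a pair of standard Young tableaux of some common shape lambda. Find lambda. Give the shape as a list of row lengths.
Row-insert each entry into an empty tableau.

After inserting 3: P = [[3]].
After inserting 4: P = [[3, 4]].
After inserting 5: P = [[3, 4, 5]].
After inserting 2: P = [[2, 4, 5], [3]].
After inserting 1: P = [[1, 4, 5], [2], [3]].

The final insertion tableau P = [[1, 4, 5], [2], [3]] has shape [3, 1, 1].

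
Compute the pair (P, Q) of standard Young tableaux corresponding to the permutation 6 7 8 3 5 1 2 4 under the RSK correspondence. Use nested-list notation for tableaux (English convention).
P = [[1, 2, 4], [3, 5, 8], [6, 7]], Q = [[1, 2, 3], [4, 5, 8], [6, 7]]

Insert each entry of the permutation into P by Schensted row insertion, recording in Q the position of each new cell.

Insert 6: appended to row 1. P = [[6]].
Insert 7: appended to row 1. P = [[6, 7]].
Insert 8: appended to row 1. P = [[6, 7, 8]].
Insert 3: 3 bumps 6 from row 1; 6 starts row 2. P = [[3, 7, 8], [6]].
Insert 5: 5 bumps 7 from row 1; 7 appends to row 2. P = [[3, 5, 8], [6, 7]].
Insert 1: 1 bumps 3 from row 1; 3 bumps 6 from row 2; 6 starts row 3. P = [[1, 5, 8], [3, 7], [6]].
Insert 2: 2 bumps 5 from row 1; 5 bumps 7 from row 2; 7 appends to row 3. P = [[1, 2, 8], [3, 5], [6, 7]].
Insert 4: 4 bumps 8 from row 1; 8 appends to row 2. P = [[1, 2, 4], [3, 5, 8], [6, 7]].

So P = [[1, 2, 4], [3, 5, 8], [6, 7]], Q = [[1, 2, 3], [4, 5, 8], [6, 7]].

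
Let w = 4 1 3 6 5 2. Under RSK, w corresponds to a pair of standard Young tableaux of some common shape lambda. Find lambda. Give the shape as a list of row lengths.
[3, 2, 1]

Row-insert each entry into an empty tableau.

After inserting 4: P = [[4]].
After inserting 1: P = [[1], [4]].
After inserting 3: P = [[1, 3], [4]].
After inserting 6: P = [[1, 3, 6], [4]].
After inserting 5: P = [[1, 3, 5], [4, 6]].
After inserting 2: P = [[1, 2, 5], [3, 6], [4]].

The final insertion tableau P = [[1, 2, 5], [3, 6], [4]] has shape [3, 2, 1].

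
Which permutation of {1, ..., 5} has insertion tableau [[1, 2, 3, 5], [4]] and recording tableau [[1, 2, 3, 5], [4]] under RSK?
Reverse the RSK construction: for i from n down to 1, find the cell of Q containing i, remove the entry at that cell from P, and reverse-bump it up through P; the value ejected from row 1 is w(i).

Step i=5: Q has 5 at row 1, column 4; remove that cell from P, ejecting 5. So w(5) = 5. P is now [[1, 2, 3], [4]].
Step i=4: Q has 4 at row 2, column 1; remove 4 from row 2 of P and reverse-bump: 4 enters row 1 and ejects 3. So w(4) = 3. P is now [[1, 2, 4]].
Step i=3: Q has 3 at row 1, column 3; remove that cell from P, ejecting 4. So w(3) = 4. P is now [[1, 2]].
Step i=2: Q has 2 at row 1, column 2; remove that cell from P, ejecting 2. So w(2) = 2. P is now [[1]].
Step i=1: Q has 1 at row 1, column 1; remove that cell from P, ejecting 1. So w(1) = 1. P is now [].

So w = 1 2 4 3 5.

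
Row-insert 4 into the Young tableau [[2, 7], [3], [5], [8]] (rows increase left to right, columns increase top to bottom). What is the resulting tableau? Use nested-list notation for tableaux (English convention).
[[2, 4], [3, 7], [5], [8]]

In row 1, 4 replaces 7 (the leftmost entry greater than 4); 7 is bumped to row 2. 7 is appended to row 2. The new tableau is [[2, 4], [3, 7], [5], [8]].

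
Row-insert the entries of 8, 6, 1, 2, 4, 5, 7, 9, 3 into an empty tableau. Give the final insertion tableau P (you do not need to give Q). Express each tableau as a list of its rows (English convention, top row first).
Insert 8: appended to row 1. P = [[8]].
Insert 6: 6 bumps 8 from row 1; 8 starts row 2. P = [[6], [8]].
Insert 1: 1 bumps 6 from row 1; 6 bumps 8 from row 2; 8 starts row 3. P = [[1], [6], [8]].
Insert 2: appended to row 1. P = [[1, 2], [6], [8]].
Insert 4: appended to row 1. P = [[1, 2, 4], [6], [8]].
Insert 5: appended to row 1. P = [[1, 2, 4, 5], [6], [8]].
Insert 7: appended to row 1. P = [[1, 2, 4, 5, 7], [6], [8]].
Insert 9: appended to row 1. P = [[1, 2, 4, 5, 7, 9], [6], [8]].
Insert 3: 3 bumps 4 from row 1; 4 bumps 6 from row 2; 6 bumps 8 from row 3; 8 starts row 4. P = [[1, 2, 3, 5, 7, 9], [4], [6], [8]].

So P = [[1, 2, 3, 5, 7, 9], [4], [6], [8]].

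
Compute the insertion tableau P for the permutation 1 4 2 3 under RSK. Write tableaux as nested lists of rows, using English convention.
P = [[1, 2, 3], [4]]

Insert 1: appended to row 1. P = [[1]].
Insert 4: appended to row 1. P = [[1, 4]].
Insert 2: 2 bumps 4 from row 1; 4 starts row 2. P = [[1, 2], [4]].
Insert 3: appended to row 1. P = [[1, 2, 3], [4]].

So P = [[1, 2, 3], [4]].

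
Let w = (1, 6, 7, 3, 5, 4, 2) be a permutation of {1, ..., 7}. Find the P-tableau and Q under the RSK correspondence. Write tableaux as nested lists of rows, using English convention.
Insert each entry of the permutation into P by Schensted row insertion, recording in Q the position of each new cell.

Insert 1: appended to row 1. P = [[1]].
Insert 6: appended to row 1. P = [[1, 6]].
Insert 7: appended to row 1. P = [[1, 6, 7]].
Insert 3: 3 bumps 6 from row 1; 6 starts row 2. P = [[1, 3, 7], [6]].
Insert 5: 5 bumps 7 from row 1; 7 appends to row 2. P = [[1, 3, 5], [6, 7]].
Insert 4: 4 bumps 5 from row 1; 5 bumps 6 from row 2; 6 starts row 3. P = [[1, 3, 4], [5, 7], [6]].
Insert 2: 2 bumps 3 from row 1; 3 bumps 5 from row 2; 5 bumps 6 from row 3; 6 starts row 4. P = [[1, 2, 4], [3, 7], [5], [6]].

So P = [[1, 2, 4], [3, 7], [5], [6]], Q = [[1, 2, 3], [4, 5], [6], [7]].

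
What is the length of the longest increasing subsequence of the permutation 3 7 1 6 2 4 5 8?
5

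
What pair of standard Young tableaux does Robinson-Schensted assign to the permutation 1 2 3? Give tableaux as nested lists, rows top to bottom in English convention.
P = [[1, 2, 3]], Q = [[1, 2, 3]]

Insert each entry of the permutation into P by Schensted row insertion, recording in Q the position of each new cell.

Insert 1: appended to row 1. P = [[1]], Q = [[1]].
Insert 2: appended to row 1. P = [[1, 2]], Q = [[1, 2]].
Insert 3: appended to row 1. P = [[1, 2, 3]], Q = [[1, 2, 3]].

So P = [[1, 2, 3]], Q = [[1, 2, 3]].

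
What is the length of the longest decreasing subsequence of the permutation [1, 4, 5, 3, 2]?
3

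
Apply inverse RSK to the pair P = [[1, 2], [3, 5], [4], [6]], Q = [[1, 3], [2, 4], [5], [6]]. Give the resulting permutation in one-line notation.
4 1 6 5 3 2

Reverse the RSK construction: for i from n down to 1, find the cell of Q containing i, remove the entry at that cell from P, and reverse-bump it up through P; the value ejected from row 1 is w(i).

Step i=6: Q has 6 at row 4, column 1; remove 6 from row 4 of P and reverse-bump: 6 enters row 3 and ejects 4; 4 enters row 2 and ejects 3; 3 enters row 1 and ejects 2. So w(6) = 2. P is now [[1, 3], [4, 5], [6]].
Step i=5: Q has 5 at row 3, column 1; remove 6 from row 3 of P and reverse-bump: 6 enters row 2 and ejects 5; 5 enters row 1 and ejects 3. So w(5) = 3. P is now [[1, 5], [4, 6]].
Step i=4: Q has 4 at row 2, column 2; remove 6 from row 2 of P and reverse-bump: 6 enters row 1 and ejects 5. So w(4) = 5. P is now [[1, 6], [4]].
Step i=3: Q has 3 at row 1, column 2; remove that cell from P, ejecting 6. So w(3) = 6. P is now [[1], [4]].
Step i=2: Q has 2 at row 2, column 1; remove 4 from row 2 of P and reverse-bump: 4 enters row 1 and ejects 1. So w(2) = 1. P is now [[4]].
Step i=1: Q has 1 at row 1, column 1; remove that cell from P, ejecting 4. So w(1) = 4. P is now [].

So w = 4 1 6 5 3 2.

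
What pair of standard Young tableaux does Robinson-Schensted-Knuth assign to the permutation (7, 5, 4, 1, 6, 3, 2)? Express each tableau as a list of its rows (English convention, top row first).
P = [[1, 2], [3, 6], [4], [5], [7]], Q = [[1, 5], [2, 6], [3], [4], [7]]

Insert each entry of the permutation into P by Schensted row insertion, recording in Q the position of each new cell.

Insert 7: appended to row 1. P = [[7]].
Insert 5: 5 bumps 7 from row 1; 7 starts row 2. P = [[5], [7]].
Insert 4: 4 bumps 5 from row 1; 5 bumps 7 from row 2; 7 starts row 3. P = [[4], [5], [7]].
Insert 1: 1 bumps 4 from row 1; 4 bumps 5 from row 2; 5 bumps 7 from row 3; 7 starts row 4. P = [[1], [4], [5], [7]].
Insert 6: appended to row 1. P = [[1, 6], [4], [5], [7]].
Insert 3: 3 bumps 6 from row 1; 6 appends to row 2. P = [[1, 3], [4, 6], [5], [7]].
Insert 2: 2 bumps 3 from row 1; 3 bumps 4 from row 2; 4 bumps 5 from row 3; 5 bumps 7 from row 4; 7 starts row 5. P = [[1, 2], [3, 6], [4], [5], [7]].

So P = [[1, 2], [3, 6], [4], [5], [7]], Q = [[1, 5], [2, 6], [3], [4], [7]].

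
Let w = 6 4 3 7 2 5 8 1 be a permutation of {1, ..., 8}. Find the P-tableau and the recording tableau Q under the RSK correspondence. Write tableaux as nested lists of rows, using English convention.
P = [[1, 5, 8], [2, 7], [3], [4], [6]], Q = [[1, 4, 7], [2, 6], [3], [5], [8]]

Insert each entry of the permutation into P by Schensted row insertion, recording in Q the position of each new cell.

Insert 6: appended to row 1. P = [[6]], Q = [[1]].
Insert 4: 4 bumps 6 from row 1; 6 starts row 2. P = [[4], [6]], Q = [[1], [2]].
Insert 3: 3 bumps 4 from row 1; 4 bumps 6 from row 2; 6 starts row 3. P = [[3], [4], [6]], Q = [[1], [2], [3]].
Insert 7: appended to row 1. P = [[3, 7], [4], [6]], Q = [[1, 4], [2], [3]].
Insert 2: 2 bumps 3 from row 1; 3 bumps 4 from row 2; 4 bumps 6 from row 3; 6 starts row 4. P = [[2, 7], [3], [4], [6]], Q = [[1, 4], [2], [3], [5]].
Insert 5: 5 bumps 7 from row 1; 7 appends to row 2. P = [[2, 5], [3, 7], [4], [6]], Q = [[1, 4], [2, 6], [3], [5]].
Insert 8: appended to row 1. P = [[2, 5, 8], [3, 7], [4], [6]], Q = [[1, 4, 7], [2, 6], [3], [5]].
Insert 1: 1 bumps 2 from row 1; 2 bumps 3 from row 2; 3 bumps 4 from row 3; 4 bumps 6 from row 4; 6 starts row 5. P = [[1, 5, 8], [2, 7], [3], [4], [6]], Q = [[1, 4, 7], [2, 6], [3], [5], [8]].

So P = [[1, 5, 8], [2, 7], [3], [4], [6]], Q = [[1, 4, 7], [2, 6], [3], [5], [8]].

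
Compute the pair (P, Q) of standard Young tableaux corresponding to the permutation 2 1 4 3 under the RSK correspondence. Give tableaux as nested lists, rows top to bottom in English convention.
P = [[1, 3], [2, 4]], Q = [[1, 3], [2, 4]]

Insert each entry of the permutation into P by Schensted row insertion, recording in Q the position of each new cell.

Insert 2: appended to row 1. P = [[2]].
Insert 1: 1 bumps 2 from row 1; 2 starts row 2. P = [[1], [2]].
Insert 4: appended to row 1. P = [[1, 4], [2]].
Insert 3: 3 bumps 4 from row 1; 4 appends to row 2. P = [[1, 3], [2, 4]].

So P = [[1, 3], [2, 4]], Q = [[1, 3], [2, 4]].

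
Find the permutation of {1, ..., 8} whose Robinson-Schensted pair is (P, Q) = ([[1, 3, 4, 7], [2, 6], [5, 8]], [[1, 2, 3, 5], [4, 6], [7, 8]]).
2 5 6 3 8 7 1 4

Reverse the RSK construction: for i from n down to 1, find the cell of Q containing i, remove the entry at that cell from P, and reverse-bump it up through P; the value ejected from row 1 is w(i).

Step i=8: Q has 8 at row 3, column 2; remove 8 from row 3 of P and reverse-bump: 8 enters row 2 and ejects 6; 6 enters row 1 and ejects 4. So w(8) = 4. P is now [[1, 3, 6, 7], [2, 8], [5]].
Step i=7: Q has 7 at row 3, column 1; remove 5 from row 3 of P and reverse-bump: 5 enters row 2 and ejects 2; 2 enters row 1 and ejects 1. So w(7) = 1. P is now [[2, 3, 6, 7], [5, 8]].
Step i=6: Q has 6 at row 2, column 2; remove 8 from row 2 of P and reverse-bump: 8 enters row 1 and ejects 7. So w(6) = 7. P is now [[2, 3, 6, 8], [5]].
Step i=5: Q has 5 at row 1, column 4; remove that cell from P, ejecting 8. So w(5) = 8. P is now [[2, 3, 6], [5]].
Step i=4: Q has 4 at row 2, column 1; remove 5 from row 2 of P and reverse-bump: 5 enters row 1 and ejects 3. So w(4) = 3. P is now [[2, 5, 6]].
Step i=3: Q has 3 at row 1, column 3; remove that cell from P, ejecting 6. So w(3) = 6. P is now [[2, 5]].
Step i=2: Q has 2 at row 1, column 2; remove that cell from P, ejecting 5. So w(2) = 5. P is now [[2]].
Step i=1: Q has 1 at row 1, column 1; remove that cell from P, ejecting 2. So w(1) = 2. P is now [].

So w = 2 5 6 3 8 7 1 4.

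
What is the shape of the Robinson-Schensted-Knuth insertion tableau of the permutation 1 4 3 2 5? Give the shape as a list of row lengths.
[3, 1, 1]

Row-insert each entry into an empty tableau.

After inserting 1: P = [[1]].
After inserting 4: P = [[1, 4]].
After inserting 3: P = [[1, 3], [4]].
After inserting 2: P = [[1, 2], [3], [4]].
After inserting 5: P = [[1, 2, 5], [3], [4]].

The final insertion tableau P = [[1, 2, 5], [3], [4]] has shape [3, 1, 1].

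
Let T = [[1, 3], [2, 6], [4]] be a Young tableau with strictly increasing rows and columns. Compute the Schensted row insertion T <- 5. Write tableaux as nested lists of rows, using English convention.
[[1, 3, 5], [2, 6], [4]]

5 is larger than every entry of row 1, so it is appended to row 1. The new tableau is [[1, 3, 5], [2, 6], [4]].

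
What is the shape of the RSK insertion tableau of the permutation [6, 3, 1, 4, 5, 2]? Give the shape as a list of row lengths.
[3, 2, 1]

Row-insert each entry into an empty tableau.

After inserting 6: P = [[6]].
After inserting 3: P = [[3], [6]].
After inserting 1: P = [[1], [3], [6]].
After inserting 4: P = [[1, 4], [3], [6]].
After inserting 5: P = [[1, 4, 5], [3], [6]].
After inserting 2: P = [[1, 2, 5], [3, 4], [6]].

The final insertion tableau P = [[1, 2, 5], [3, 4], [6]] has shape [3, 2, 1].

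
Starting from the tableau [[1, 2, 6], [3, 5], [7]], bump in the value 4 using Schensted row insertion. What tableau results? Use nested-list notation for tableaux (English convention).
[[1, 2, 4], [3, 5, 6], [7]]

In row 1, 4 replaces 6 (the leftmost entry greater than 4); 6 is bumped to row 2. 6 is appended to row 2. The new tableau is [[1, 2, 4], [3, 5, 6], [7]].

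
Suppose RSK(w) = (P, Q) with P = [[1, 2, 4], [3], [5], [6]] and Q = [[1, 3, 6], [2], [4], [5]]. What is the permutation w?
Reverse RSK: for i = n, n-1, ..., 1, locate i in Q, remove the corresponding corner cell from P, and reverse-bump its entry up through P; the value ejected from row 1 is w(i).

So w = 6 1 5 3 2 4.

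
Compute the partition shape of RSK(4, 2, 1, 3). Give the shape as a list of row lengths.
Row-insert each entry into an empty tableau.

After inserting 4: P = [[4]].
After inserting 2: P = [[2], [4]].
After inserting 1: P = [[1], [2], [4]].
After inserting 3: P = [[1, 3], [2], [4]].

The final insertion tableau P = [[1, 3], [2], [4]] has shape [2, 1, 1].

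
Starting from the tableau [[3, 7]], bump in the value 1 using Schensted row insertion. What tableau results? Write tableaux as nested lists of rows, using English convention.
In row 1, 1 replaces 3 (the leftmost entry greater than 1); 3 is bumped to row 2. 3 starts a new row 2. The new tableau is [[1, 7], [3]].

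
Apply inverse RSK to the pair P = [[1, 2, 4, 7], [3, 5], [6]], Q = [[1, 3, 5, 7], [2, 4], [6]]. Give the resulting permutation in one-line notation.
Reverse the RSK construction: for i from n down to 1, find the cell of Q containing i, remove the entry at that cell from P, and reverse-bump it up through P; the value ejected from row 1 is w(i).

Step i=7: Q has 7 at row 1, column 4; remove that cell from P, ejecting 7. So w(7) = 7. P is now [[1, 2, 4], [3, 5], [6]].
Step i=6: Q has 6 at row 3, column 1; remove 6 from row 3 of P and reverse-bump: 6 enters row 2 and ejects 5; 5 enters row 1 and ejects 4. So w(6) = 4. P is now [[1, 2, 5], [3, 6]].
Step i=5: Q has 5 at row 1, column 3; remove that cell from P, ejecting 5. So w(5) = 5. P is now [[1, 2], [3, 6]].
Step i=4: Q has 4 at row 2, column 2; remove 6 from row 2 of P and reverse-bump: 6 enters row 1 and ejects 2. So w(4) = 2. P is now [[1, 6], [3]].
Step i=3: Q has 3 at row 1, column 2; remove that cell from P, ejecting 6. So w(3) = 6. P is now [[1], [3]].
Step i=2: Q has 2 at row 2, column 1; remove 3 from row 2 of P and reverse-bump: 3 enters row 1 and ejects 1. So w(2) = 1. P is now [[3]].
Step i=1: Q has 1 at row 1, column 1; remove that cell from P, ejecting 3. So w(1) = 3. P is now [].

So w = 3 1 6 2 5 4 7.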